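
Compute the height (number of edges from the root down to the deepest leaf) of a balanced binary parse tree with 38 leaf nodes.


In a balanced binary tree with n leaves the deepest leaf is ceil(log2(n)) edges below the root.
log2(38) = 5.2479
ceil(5.2479) = 6
height (edges) = 6

6


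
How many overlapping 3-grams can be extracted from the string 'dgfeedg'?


String 'dgfeedg' has length L = 7.
Number of overlapping n-grams = L - n + 1
Substituting: 7 - 3 + 1 = 5

5


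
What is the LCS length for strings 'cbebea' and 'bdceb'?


DP table for LCS of 'cbebea' and 'bdceb':
       b  d  c  e  b
    0  0  0  0  0  0
  c 0  0  0  1  1  1
  b 0  1  1  1  1  2
  e 0  1  1  1  2  2
  b 0  1  1  1  2  3
  e 0  1  1  1  2  3
  a 0  1  1  1  2  3
LCS: 'ceb'
LCS length = 3

3


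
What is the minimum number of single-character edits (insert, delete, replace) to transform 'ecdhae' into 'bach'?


Building DP table for s1='ecdhae' (len 6) and s2='bach' (len 4):
       b  a  c  h
    0  1  2  3  4
  e 1  1  2  3  4
  c 2  2  2  2  3
  d 3  3  3  3  3
  h 4  4  4  4  3
  a 5  5  4  5  4
  e 6  6  5  5  5
Edit distance = dp[6][4] = 5

5


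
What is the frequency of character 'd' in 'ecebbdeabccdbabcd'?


Scanning 'ecebbdeabccdbabcd' for 'd':
  Position 5: 'd' -> MATCH (count: 1)
  Position 11: 'd' -> MATCH (count: 2)
  Position 16: 'd' -> MATCH (count: 3)
Total occurrences of 'd': 3

3


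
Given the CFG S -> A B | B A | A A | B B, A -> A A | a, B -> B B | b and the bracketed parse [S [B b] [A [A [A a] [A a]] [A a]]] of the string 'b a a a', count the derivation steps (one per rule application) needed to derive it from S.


Every bracketed nonterminal node [X ...] in the tree is produced by exactly one rule application.
Reading the tree off as a leftmost derivation:
  Step 1: S  =>  B A   (applied S -> B A)
  Step 2: B A  =>  b A   (applied B -> b)
  Step 3: b A  =>  b A A   (applied A -> A A)
  Step 4: b A A  =>  b A A A   (applied A -> A A)
  Step 5: b A A A  =>  b a A A   (applied A -> a)
  Step 6: b a A A  =>  b a a A   (applied A -> a)
  Step 7: b a a A  =>  b a a a   (applied A -> a)
Final yield: b a a a
Total rewrite steps: 7

7


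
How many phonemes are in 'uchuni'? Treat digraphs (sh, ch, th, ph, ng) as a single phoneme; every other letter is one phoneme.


Parsing 'uchuni' greedily, digraphs first:
  'u' -> vowel phoneme (phonemes so far: 1)
  'ch' -> digraph (1 consonant phoneme) (phonemes so far: 2)
  'u' -> vowel phoneme (phonemes so far: 3)
  'n' -> consonant phoneme (phonemes so far: 4)
  'i' -> vowel phoneme (phonemes so far: 5)
Total phonemes: 5

5


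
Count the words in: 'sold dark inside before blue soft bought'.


Counting words by splitting on spaces:
  Word 1: 'sold'
  Word 2: 'dark'
  Word 3: 'inside'
  Word 4: 'before'
  Word 5: 'blue'
  Word 6: 'soft'
  Word 7: 'bought'
Total words: 7

7


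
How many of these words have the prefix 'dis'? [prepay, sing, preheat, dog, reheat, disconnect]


Checking each word for prefix 'dis':
  'prepay' -> no (count: 0)
  'sing' -> no (count: 0)
  'preheat' -> no (count: 0)
  'dog' -> no (count: 0)
  'reheat' -> no (count: 0)
  'disconnect' -> YES, starts with 'dis' (count: 1)
Total with prefix 'dis': 1

1


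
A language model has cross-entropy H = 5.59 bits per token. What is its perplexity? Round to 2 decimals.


Perplexity formula: PP = 2^H
H = 5.59
PP = 2^5.59
Decompose: 2^5.59 = 2^5 * 2^0.59
2^5 = 32, 2^0.59 ~ 1.5052467
PP ~ 32 * 1.5052467 = 48.1678944
Rounded to 2 decimals: 48.17

48.17


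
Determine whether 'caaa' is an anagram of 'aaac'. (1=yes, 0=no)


Sort characters of 'caaa': 'aaac'
Sort characters of 'aaac': 'aaac'
Sorted forms match -> they ARE anagrams
Result: 1

1


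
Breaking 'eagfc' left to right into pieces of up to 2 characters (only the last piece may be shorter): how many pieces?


'eagfc' has 5 characters.
Chunking with max size 2:
  Chunk 1: 'ea' (positions 0-1)
  Chunk 2: 'gf' (positions 2-3)
  Chunk 3: 'c' (positions 4-4)
Total chunks: ceil(5 / 2) = 3

3


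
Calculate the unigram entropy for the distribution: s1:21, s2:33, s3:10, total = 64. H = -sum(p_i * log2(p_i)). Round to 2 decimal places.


Computing entropy H = -sum(p_i * log2(p_i)):
  s1: p = 21/64 = 0.3281, -p*log2(p) = 0.5275
  s2: p = 33/64 = 0.5156, -p*log2(p) = 0.4927
  s3: p = 10/64 = 0.1562, -p*log2(p) = 0.4184
H = sum of terms = 1.4386
Rounded to 2 decimals: 1.44

1.44


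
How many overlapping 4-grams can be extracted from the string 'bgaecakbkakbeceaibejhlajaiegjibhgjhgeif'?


String 'bgaecakbkakbeceaibejhlajaiegjibhgjhgeif' has length L = 39.
Number of overlapping n-grams = L - n + 1
Substituting: 39 - 4 + 1 = 36

36


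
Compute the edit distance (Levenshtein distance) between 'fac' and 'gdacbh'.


Building DP table for s1='fac' (len 3) and s2='gdacbh' (len 6):
       g  d  a  c  b  h
    0  1  2  3  4  5  6
  f 1  1  2  3  4  5  6
  a 2  2  2  2  3  4  5
  c 3  3  3  3  2  3  4
Edit distance = dp[3][6] = 4

4


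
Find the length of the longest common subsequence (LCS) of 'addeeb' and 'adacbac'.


DP table for LCS of 'addeeb' and 'adacbac':
       a  d  a  c  b  a  c
    0  0  0  0  0  0  0  0
  a 0  1  1  1  1  1  1  1
  d 0  1  2  2  2  2  2  2
  d 0  1  2  2  2  2  2  2
  e 0  1  2  2  2  2  2  2
  e 0  1  2  2  2  2  2  2
  b 0  1  2  2  2  3  3  3
LCS: 'adb'
LCS length = 3

3


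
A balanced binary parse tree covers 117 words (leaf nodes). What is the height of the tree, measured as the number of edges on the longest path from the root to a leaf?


In a balanced binary tree with n leaves the deepest leaf is ceil(log2(n)) edges below the root.
log2(117) = 6.8704
ceil(6.8704) = 7
height (edges) = 7

7


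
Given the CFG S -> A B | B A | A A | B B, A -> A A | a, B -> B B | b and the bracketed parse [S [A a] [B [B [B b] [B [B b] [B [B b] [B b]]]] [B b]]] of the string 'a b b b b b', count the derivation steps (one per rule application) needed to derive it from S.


Every bracketed nonterminal node [X ...] in the tree is produced by exactly one rule application.
Reading the tree off as a leftmost derivation:
  Step 1: S  =>  A B   (applied S -> A B)
  Step 2: A B  =>  a B   (applied A -> a)
  Step 3: a B  =>  a B B   (applied B -> B B)
  Step 4: a B B  =>  a B B B   (applied B -> B B)
  Step 5: a B B B  =>  a b B B   (applied B -> b)
  Step 6: a b B B  =>  a b B B B   (applied B -> B B)
  Step 7: a b B B B  =>  a b b B B   (applied B -> b)
  Step 8: a b b B B  =>  a b b B B B   (applied B -> B B)
  Step 9: a b b B B B  =>  a b b b B B   (applied B -> b)
  Step 10: a b b b B B  =>  a b b b b B   (applied B -> b)
  Step 11: a b b b b B  =>  a b b b b b   (applied B -> b)
Final yield: a b b b b b
Total rewrite steps: 11

11


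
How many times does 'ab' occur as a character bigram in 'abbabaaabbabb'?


Scanning 'abbabaaabbabb' for bigram 'ab':
  Position 0: 'ab' -> MATCH
  Position 1: 'bb' -> no
  Position 2: 'ba' -> no
  Position 3: 'ab' -> MATCH
  Position 4: 'ba' -> no
  Position 5: 'aa' -> no
  Position 6: 'aa' -> no
  Position 7: 'ab' -> MATCH
  Position 8: 'bb' -> no
  Position 9: 'ba' -> no
  Position 10: 'ab' -> MATCH
  Position 11: 'bb' -> no
Total matches: 4

4


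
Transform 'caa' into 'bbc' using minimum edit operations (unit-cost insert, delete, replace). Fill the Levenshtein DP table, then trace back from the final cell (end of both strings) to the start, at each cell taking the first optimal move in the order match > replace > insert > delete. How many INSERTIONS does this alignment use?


Edit distance = 3. Backtracking from cell (3, 3) with preference match > replace > insert > delete,
then listing the resulting alignment 'caa' -> 'bbc' left to right:
  Step 1: replace c->b
  Step 2: replace a->b
  Step 3: replace a->c
Total insertions: 0

0


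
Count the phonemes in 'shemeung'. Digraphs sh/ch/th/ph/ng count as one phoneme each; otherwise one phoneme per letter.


Parsing 'shemeung' greedily, digraphs first:
  'sh' -> digraph (1 consonant phoneme) (phonemes so far: 1)
  'e' -> vowel phoneme (phonemes so far: 2)
  'm' -> consonant phoneme (phonemes so far: 3)
  'e' -> vowel phoneme (phonemes so far: 4)
  'u' -> vowel phoneme (phonemes so far: 5)
  'ng' -> digraph (1 consonant phoneme) (phonemes so far: 6)
Total phonemes: 6

6


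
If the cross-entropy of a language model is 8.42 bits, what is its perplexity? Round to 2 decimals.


Perplexity formula: PP = 2^H
H = 8.42
PP = 2^8.42
Decompose: 2^8.42 = 2^8 * 2^0.42
2^8 = 256, 2^0.42 ~ 1.3379276
PP ~ 256 * 1.3379276 = 342.5094656
Rounded to 2 decimals: 342.51

342.51


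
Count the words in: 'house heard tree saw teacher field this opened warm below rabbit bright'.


Counting words by splitting on spaces:
  Word 1: 'house'
  Word 2: 'heard'
  Word 3: 'tree'
  Word 4: 'saw'
  Word 5: 'teacher'
  Word 6: 'field'
  Word 7: 'this'
  Word 8: 'opened'
  Word 9: 'warm'
  Word 10: 'below'
  Word 11: 'rabbit'
  Word 12: 'bright'
Total words: 12

12


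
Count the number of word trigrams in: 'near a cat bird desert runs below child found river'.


Word trigrams from [10] words:
  Trigram 1: (near a cat)
  Trigram 2: (a cat bird)
  Trigram 3: (cat bird desert)
  Trigram 4: (bird desert runs)
  Trigram 5: (desert runs below)
  Trigram 6: (runs below child)
  Trigram 7: (below child found)
  Trigram 8: (child found river)
Total word trigrams: 10 - 2 = 8

8


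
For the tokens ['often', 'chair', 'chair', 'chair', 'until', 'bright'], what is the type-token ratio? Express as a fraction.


Tokens: 6
Unique types: ('bright', 'chair', 'often', 'until') = 4
TTR = 4/6
Simplify: divide both by 2 -> 2/3
TTR = 2/3

2/3


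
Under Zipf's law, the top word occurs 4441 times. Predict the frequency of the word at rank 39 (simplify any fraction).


Zipf's law: freq(rank) = f1 / rank
f1 = 4441, rank = 39
freq = 4441 / 39
GCD(4441, 39) = 1
Simplified: 4441/39

4441/39


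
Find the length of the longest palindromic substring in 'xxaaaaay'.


Scanning 'xxaaaaay' for palindromic substrings.
Substring at positions 2-6: 'aaaaa'.
Check: reverse('aaaaa') = 'aaaaa' -> palindrome confirmed.
Neighbouring characters ('x' / 'y') break symmetry, so it cannot extend further.
No longer palindromic substring exists; longest length = 5

5


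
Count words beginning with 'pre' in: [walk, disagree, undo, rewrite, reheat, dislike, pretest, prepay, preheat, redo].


Checking each word for prefix 'pre':
  'walk' -> no (count: 0)
  'disagree' -> no (count: 0)
  'undo' -> no (count: 0)
  'rewrite' -> no (count: 0)
  'reheat' -> no (count: 0)
  'dislike' -> no (count: 0)
  'pretest' -> YES, starts with 'pre' (count: 1)
  'prepay' -> YES, starts with 'pre' (count: 2)
  'preheat' -> YES, starts with 'pre' (count: 3)
  'redo' -> no (count: 3)
Total with prefix 'pre': 3

3


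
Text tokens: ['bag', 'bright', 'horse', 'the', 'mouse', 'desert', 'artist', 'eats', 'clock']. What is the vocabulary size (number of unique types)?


Listing all tokens and tracking unique types:
  Token 1: 'bag' -> NEW (unique so far: 1)
  Token 2: 'bright' -> NEW (unique so far: 2)
  Token 3: 'horse' -> NEW (unique so far: 3)
  Token 4: 'the' -> NEW (unique so far: 4)
  Token 5: 'mouse' -> NEW (unique so far: 5)
  Token 6: 'desert' -> NEW (unique so far: 6)
  Token 7: 'artist' -> NEW (unique so far: 7)
  Token 8: 'eats' -> NEW (unique so far: 8)
  Token 9: 'clock' -> NEW (unique so far: 9)
Unique types: ('artist', 'bag', 'bright', 'clock', 'desert', 'eats', 'horse', 'mouse', 'the')
Vocabulary size: 9

9


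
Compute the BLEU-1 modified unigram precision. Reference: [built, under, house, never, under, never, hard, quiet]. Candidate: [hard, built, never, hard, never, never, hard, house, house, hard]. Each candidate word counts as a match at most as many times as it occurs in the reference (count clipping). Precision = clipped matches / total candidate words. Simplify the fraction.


Reference word counts: {'built': 1, 'hard': 1, 'house': 1, 'never': 2, 'quiet': 1, 'under': 2}
Checking each candidate word (with clipping):
  'hard' -> in reference (ref count 1, used 1/1) -> match (matches: 1)
  'built' -> in reference (ref count 1, used 1/1) -> match (matches: 2)
  'never' -> in reference (ref count 2, used 1/2) -> match (matches: 3)
  'hard' -> ref count 1 already used up (1/1) -> clipped, no match (matches: 3)
  'never' -> in reference (ref count 2, used 2/2) -> match (matches: 4)
  'never' -> ref count 2 already used up (2/2) -> clipped, no match (matches: 4)
  'hard' -> ref count 1 already used up (1/1) -> clipped, no match (matches: 4)
  'house' -> in reference (ref count 1, used 1/1) -> match (matches: 5)
  'house' -> ref count 1 already used up (1/1) -> clipped, no match (matches: 5)
  'hard' -> ref count 1 already used up (1/1) -> clipped, no match (matches: 5)
Clipped matches: 5, Candidate length: 10
Precision = 5/10 = 1/2

1/2


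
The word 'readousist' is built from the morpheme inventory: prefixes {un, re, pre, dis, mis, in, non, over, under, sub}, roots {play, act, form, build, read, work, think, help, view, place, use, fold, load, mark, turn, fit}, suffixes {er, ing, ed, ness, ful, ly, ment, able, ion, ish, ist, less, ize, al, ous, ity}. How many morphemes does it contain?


Segmenting 'readousist' against the inventory:
  'read' -> root (morpheme 1)
  'ous' -> suffix (morpheme 2)
  'ist' -> suffix (morpheme 3)
Total morphemes: 3

3


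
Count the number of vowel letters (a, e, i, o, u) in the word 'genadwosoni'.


Scanning each character of 'genadwosoni':
  Position 1: 'g' -> consonant (running count: 0)
  Position 2: 'e' -> vowel (running count: 1)
  Position 3: 'n' -> consonant (running count: 1)
  Position 4: 'a' -> vowel (running count: 2)
  Position 5: 'd' -> consonant (running count: 2)
  Position 6: 'w' -> consonant (running count: 2)
  Position 7: 'o' -> vowel (running count: 3)
  Position 8: 's' -> consonant (running count: 3)
  Position 9: 'o' -> vowel (running count: 4)
  Position 10: 'n' -> consonant (running count: 4)
  Position 11: 'i' -> vowel (running count: 5)
Total vowels: 5

5


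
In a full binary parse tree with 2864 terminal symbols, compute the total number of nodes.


Leaf nodes (terminals): 2864
Internal nodes = n - 1 = 2864 - 1 = 2863
Total = leaves + internal = 2864 + 2863 = 5727

5727


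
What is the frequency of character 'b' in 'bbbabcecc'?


Scanning 'bbbabcecc' for 'b':
  Position 0: 'b' -> MATCH (count: 1)
  Position 1: 'b' -> MATCH (count: 2)
  Position 2: 'b' -> MATCH (count: 3)
  Position 4: 'b' -> MATCH (count: 4)
Total occurrences of 'b': 4

4


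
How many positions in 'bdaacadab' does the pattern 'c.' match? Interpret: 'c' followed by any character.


Pattern: c. means 'c' followed by any character.
Scanning 'bdaacadab' position-by-position:
  Pos 0: window 'bd' -> no
  Pos 1: window 'da' -> no
  Pos 2: window 'aa' -> no
  Pos 3: window 'ac' -> no
  Pos 4: window 'ca' -> MATCH
  Pos 5: window 'ad' -> no
  Pos 6: window 'da' -> no
  Pos 7: window 'ab' -> no
  Pos 8: window 'b' -> no
Total matches: 1

1


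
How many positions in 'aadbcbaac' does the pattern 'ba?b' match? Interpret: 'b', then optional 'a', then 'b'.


Pattern: ba?b means 'b', then optional 'a', then 'b'.
Scanning 'aadbcbaac' position-by-position:
  Pos 0: window 'aad' -> no
  Pos 1: window 'adb' -> no
  Pos 2: window 'dbc' -> no
  Pos 3: window 'bcb' -> no
  Pos 4: window 'cba' -> no
  Pos 5: window 'baa' -> no
  Pos 6: window 'aac' -> no
  Pos 7: window 'ac' -> no
  Pos 8: window 'c' -> no
Total matches: 0

0


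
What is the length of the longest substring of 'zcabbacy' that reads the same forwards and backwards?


Scanning 'zcabbacy' for palindromic substrings.
Substring at positions 1-6: 'cabbac'.
Check: reverse('cabbac') = 'cabbac' -> palindrome confirmed.
Neighbouring characters ('z' / 'y') break symmetry, so it cannot extend further.
No longer palindromic substring exists; longest length = 6

6


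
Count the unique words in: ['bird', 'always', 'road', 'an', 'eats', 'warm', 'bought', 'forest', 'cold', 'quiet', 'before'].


Listing all tokens and tracking unique types:
  Token 1: 'bird' -> NEW (unique so far: 1)
  Token 2: 'always' -> NEW (unique so far: 2)
  Token 3: 'road' -> NEW (unique so far: 3)
  Token 4: 'an' -> NEW (unique so far: 4)
  Token 5: 'eats' -> NEW (unique so far: 5)
  Token 6: 'warm' -> NEW (unique so far: 6)
  Token 7: 'bought' -> NEW (unique so far: 7)
  Token 8: 'forest' -> NEW (unique so far: 8)
  Token 9: 'cold' -> NEW (unique so far: 9)
  Token 10: 'quiet' -> NEW (unique so far: 10)
  Token 11: 'before' -> NEW (unique so far: 11)
Unique types: ('always', 'an', 'before', 'bird', 'bought', 'cold', 'eats', 'forest', 'quiet', 'road', 'warm')
Vocabulary size: 11

11


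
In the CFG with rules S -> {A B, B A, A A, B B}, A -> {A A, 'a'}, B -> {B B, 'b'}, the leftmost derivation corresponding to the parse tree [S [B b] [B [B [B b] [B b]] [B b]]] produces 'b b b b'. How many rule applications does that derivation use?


Every bracketed nonterminal node [X ...] in the tree is produced by exactly one rule application.
Reading the tree off as a leftmost derivation:
  Step 1: S  =>  B B   (applied S -> B B)
  Step 2: B B  =>  b B   (applied B -> b)
  Step 3: b B  =>  b B B   (applied B -> B B)
  Step 4: b B B  =>  b B B B   (applied B -> B B)
  Step 5: b B B B  =>  b b B B   (applied B -> b)
  Step 6: b b B B  =>  b b b B   (applied B -> b)
  Step 7: b b b B  =>  b b b b   (applied B -> b)
Final yield: b b b b
Total rewrite steps: 7

7


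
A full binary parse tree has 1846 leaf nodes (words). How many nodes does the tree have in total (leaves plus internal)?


Leaf nodes (terminals): 1846
Internal nodes = n - 1 = 1846 - 1 = 1845
Total = leaves + internal = 1846 + 1845 = 3691

3691


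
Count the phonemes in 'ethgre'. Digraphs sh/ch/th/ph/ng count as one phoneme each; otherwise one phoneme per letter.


Parsing 'ethgre' greedily, digraphs first:
  'e' -> vowel phoneme (phonemes so far: 1)
  'th' -> digraph (1 consonant phoneme) (phonemes so far: 2)
  'g' -> consonant phoneme (phonemes so far: 3)
  'r' -> consonant phoneme (phonemes so far: 4)
  'e' -> vowel phoneme (phonemes so far: 5)
Total phonemes: 5

5


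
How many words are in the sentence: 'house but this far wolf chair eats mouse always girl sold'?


Counting words by splitting on spaces:
  Word 1: 'house'
  Word 2: 'but'
  Word 3: 'this'
  Word 4: 'far'
  Word 5: 'wolf'
  Word 6: 'chair'
  Word 7: 'eats'
  Word 8: 'mouse'
  Word 9: 'always'
  Word 10: 'girl'
  Word 11: 'sold'
Total words: 11

11


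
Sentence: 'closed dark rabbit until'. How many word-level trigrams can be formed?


Word trigrams from [4] words:
  Trigram 1: (closed dark rabbit)
  Trigram 2: (dark rabbit until)
Total word trigrams: 4 - 2 = 2

2


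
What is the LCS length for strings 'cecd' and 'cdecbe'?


DP table for LCS of 'cecd' and 'cdecbe':
       c  d  e  c  b  e
    0  0  0  0  0  0  0
  c 0  1  1  1  1  1  1
  e 0  1  1  2  2  2  2
  c 0  1  1  2  3  3  3
  d 0  1  2  2  3  3  3
LCS: 'cec'
LCS length = 3

3


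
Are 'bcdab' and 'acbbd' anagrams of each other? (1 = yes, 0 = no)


Sort characters of 'bcdab': 'abbcd'
Sort characters of 'acbbd': 'abbcd'
Sorted forms match -> they ARE anagrams
Result: 1

1


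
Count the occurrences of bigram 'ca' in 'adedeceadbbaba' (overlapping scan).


Scanning 'adedeceadbbaba' for bigram 'ca':
  Position 0: 'ad' -> no
  Position 1: 'de' -> no
  Position 2: 'ed' -> no
  Position 3: 'de' -> no
  Position 4: 'ec' -> no
  Position 5: 'ce' -> no
  Position 6: 'ea' -> no
  Position 7: 'ad' -> no
  Position 8: 'db' -> no
  Position 9: 'bb' -> no
  Position 10: 'ba' -> no
  Position 11: 'ab' -> no
  Position 12: 'ba' -> no
Total matches: 0

0


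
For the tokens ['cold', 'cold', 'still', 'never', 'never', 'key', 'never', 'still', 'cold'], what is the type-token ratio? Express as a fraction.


Tokens: 9
Unique types: ('cold', 'key', 'never', 'still') = 4
TTR = 4/9
Already in lowest terms.

4/9


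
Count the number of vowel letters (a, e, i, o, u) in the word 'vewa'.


Scanning each character of 'vewa':
  Position 1: 'v' -> consonant (running count: 0)
  Position 2: 'e' -> vowel (running count: 1)
  Position 3: 'w' -> consonant (running count: 1)
  Position 4: 'a' -> vowel (running count: 2)
Total vowels: 2

2


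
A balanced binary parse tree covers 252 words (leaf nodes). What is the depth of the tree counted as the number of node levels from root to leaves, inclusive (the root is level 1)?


In a balanced binary tree with n leaves the deepest leaf is ceil(log2(n)) edges below the root,
so counting node levels inclusive of root and leaves gives ceil(log2(n)) + 1 levels.
log2(252) = 7.9773
ceil(7.9773) = 8
levels = 8 + 1 = 9

9


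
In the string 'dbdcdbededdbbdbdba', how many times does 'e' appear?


Scanning 'dbdcdbededdbbdbdba' for 'e':
  Position 6: 'e' -> MATCH (count: 1)
  Position 8: 'e' -> MATCH (count: 2)
Total occurrences of 'e': 2

2


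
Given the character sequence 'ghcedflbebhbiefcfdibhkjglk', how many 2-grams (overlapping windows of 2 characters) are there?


String 'ghcedflbebhbiefcfdibhkjglk' has length L = 26.
Number of overlapping n-grams = L - n + 1
Substituting: 26 - 2 + 1 = 25

25


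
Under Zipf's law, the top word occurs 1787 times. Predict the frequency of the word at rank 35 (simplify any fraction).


Zipf's law: freq(rank) = f1 / rank
f1 = 1787, rank = 35
freq = 1787 / 35
GCD(1787, 35) = 1
Simplified: 1787/35

1787/35


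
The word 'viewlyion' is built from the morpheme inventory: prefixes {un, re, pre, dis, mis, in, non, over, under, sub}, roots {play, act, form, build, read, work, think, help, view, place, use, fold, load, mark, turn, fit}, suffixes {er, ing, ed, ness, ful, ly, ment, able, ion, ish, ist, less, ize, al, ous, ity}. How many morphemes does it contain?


Segmenting 'viewlyion' against the inventory:
  'view' -> root (morpheme 1)
  'ly' -> suffix (morpheme 2)
  'ion' -> suffix (morpheme 3)
Total morphemes: 3

3


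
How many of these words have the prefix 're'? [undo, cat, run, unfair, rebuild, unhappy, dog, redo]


Checking each word for prefix 're':
  'undo' -> no (count: 0)
  'cat' -> no (count: 0)
  'run' -> no (count: 0)
  'unfair' -> no (count: 0)
  'rebuild' -> YES, starts with 're' (count: 1)
  'unhappy' -> no (count: 1)
  'dog' -> no (count: 1)
  'redo' -> YES, starts with 're' (count: 2)
Total with prefix 're': 2

2


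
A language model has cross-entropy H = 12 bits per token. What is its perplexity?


Perplexity formula: PP = 2^H
H = 12
PP = 2^12
PP = 2^12 = 4096

4096


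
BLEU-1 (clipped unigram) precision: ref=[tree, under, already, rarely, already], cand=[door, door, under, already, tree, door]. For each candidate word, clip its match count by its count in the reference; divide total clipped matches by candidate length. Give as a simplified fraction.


Reference word counts: {'already': 2, 'rarely': 1, 'tree': 1, 'under': 1}
Checking each candidate word (with clipping):
  'door' -> not in reference -> no match (matches: 0)
  'door' -> not in reference -> no match (matches: 0)
  'under' -> in reference (ref count 1, used 1/1) -> match (matches: 1)
  'already' -> in reference (ref count 2, used 1/2) -> match (matches: 2)
  'tree' -> in reference (ref count 1, used 1/1) -> match (matches: 3)
  'door' -> not in reference -> no match (matches: 3)
Clipped matches: 3, Candidate length: 6
Precision = 3/6 = 1/2

1/2


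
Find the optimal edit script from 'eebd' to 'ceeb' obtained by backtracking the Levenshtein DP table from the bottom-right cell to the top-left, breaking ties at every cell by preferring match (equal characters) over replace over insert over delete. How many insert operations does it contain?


Edit distance = 2. Backtracking from cell (4, 4) with preference match > replace > insert > delete,
then listing the resulting alignment 'eebd' -> 'ceeb' left to right:
  Step 1: insert 'c' [insertion #1]
  Step 2: keep 'e'
  Step 3: keep 'e'
  Step 4: keep 'b'
  Step 5: delete 'd'
Total insertions: 1

1


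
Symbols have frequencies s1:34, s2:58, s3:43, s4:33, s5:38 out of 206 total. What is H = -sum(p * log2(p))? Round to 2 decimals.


Computing entropy H = -sum(p_i * log2(p_i)):
  s1: p = 34/206 = 0.1650, -p*log2(p) = 0.4290
  s2: p = 58/206 = 0.2816, -p*log2(p) = 0.5148
  s3: p = 43/206 = 0.2087, -p*log2(p) = 0.4718
  s4: p = 33/206 = 0.1602, -p*log2(p) = 0.4233
  s5: p = 38/206 = 0.1845, -p*log2(p) = 0.4498
H = sum of terms = 2.2887
Rounded to 2 decimals: 2.29

2.29


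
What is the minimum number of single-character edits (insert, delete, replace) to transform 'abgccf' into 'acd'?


Building DP table for s1='abgccf' (len 6) and s2='acd' (len 3):
       a  c  d
    0  1  2  3
  a 1  0  1  2
  b 2  1  1  2
  g 3  2  2  2
  c 4  3  2  3
  c 5  4  3  3
  f 6  5  4  4
Edit distance = dp[6][3] = 4

4


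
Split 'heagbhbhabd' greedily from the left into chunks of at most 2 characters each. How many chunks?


'heagbhbhabd' has 11 characters.
Chunking with max size 2:
  Chunk 1: 'he' (positions 0-1)
  Chunk 2: 'ag' (positions 2-3)
  Chunk 3: 'bh' (positions 4-5)
  Chunk 4: 'bh' (positions 6-7)
  Chunk 5: 'ab' (positions 8-9)
  Chunk 6: 'd' (positions 10-10)
Total chunks: ceil(11 / 2) = 6

6


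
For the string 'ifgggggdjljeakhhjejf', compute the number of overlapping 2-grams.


String 'ifgggggdjljeakhhjejf' has length L = 20.
Number of overlapping n-grams = L - n + 1
Substituting: 20 - 2 + 1 = 19

19


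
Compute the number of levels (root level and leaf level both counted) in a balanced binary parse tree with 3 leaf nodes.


In a balanced binary tree with n leaves the deepest leaf is ceil(log2(n)) edges below the root,
so counting node levels inclusive of root and leaves gives ceil(log2(n)) + 1 levels.
log2(3) = 1.5850
ceil(1.5850) = 2
levels = 2 + 1 = 3

3


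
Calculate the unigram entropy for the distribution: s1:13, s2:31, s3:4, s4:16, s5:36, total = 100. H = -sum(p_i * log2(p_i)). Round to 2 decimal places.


Computing entropy H = -sum(p_i * log2(p_i)):
  s1: p = 13/100 = 0.1300, -p*log2(p) = 0.3826
  s2: p = 31/100 = 0.3100, -p*log2(p) = 0.5238
  s3: p = 4/100 = 0.0400, -p*log2(p) = 0.1858
  s4: p = 16/100 = 0.1600, -p*log2(p) = 0.4230
  s5: p = 36/100 = 0.3600, -p*log2(p) = 0.5306
H = sum of terms = 2.0458
Rounded to 2 decimals: 2.05

2.05


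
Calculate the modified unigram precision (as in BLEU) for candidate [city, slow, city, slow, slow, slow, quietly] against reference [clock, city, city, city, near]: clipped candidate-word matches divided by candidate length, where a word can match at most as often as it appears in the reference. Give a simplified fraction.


Reference word counts: {'city': 3, 'clock': 1, 'near': 1}
Checking each candidate word (with clipping):
  'city' -> in reference (ref count 3, used 1/3) -> match (matches: 1)
  'slow' -> not in reference -> no match (matches: 1)
  'city' -> in reference (ref count 3, used 2/3) -> match (matches: 2)
  'slow' -> not in reference -> no match (matches: 2)
  'slow' -> not in reference -> no match (matches: 2)
  'slow' -> not in reference -> no match (matches: 2)
  'quietly' -> not in reference -> no match (matches: 2)
Clipped matches: 2, Candidate length: 7
Precision = 2/7

2/7


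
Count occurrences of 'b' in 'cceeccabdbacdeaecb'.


Scanning 'cceeccabdbacdeaecb' for 'b':
  Position 7: 'b' -> MATCH (count: 1)
  Position 9: 'b' -> MATCH (count: 2)
  Position 17: 'b' -> MATCH (count: 3)
Total occurrences of 'b': 3

3


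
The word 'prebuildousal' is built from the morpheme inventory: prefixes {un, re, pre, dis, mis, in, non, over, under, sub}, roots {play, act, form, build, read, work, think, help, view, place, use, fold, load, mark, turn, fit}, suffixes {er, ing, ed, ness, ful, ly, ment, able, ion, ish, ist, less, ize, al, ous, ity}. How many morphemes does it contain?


Segmenting 'prebuildousal' against the inventory:
  'pre' -> prefix (morpheme 1)
  'build' -> root (morpheme 2)
  'ous' -> suffix (morpheme 3)
  'al' -> suffix (morpheme 4)
Total morphemes: 4

4


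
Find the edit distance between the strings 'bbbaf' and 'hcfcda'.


Building DP table for s1='bbbaf' (len 5) and s2='hcfcda' (len 6):
       h  c  f  c  d  a
    0  1  2  3  4  5  6
  b 1  1  2  3  4  5  6
  b 2  2  2  3  4  5  6
  b 3  3  3  3  4  5  6
  a 4  4  4  4  4  5  5
  f 5  5  5  4  5  5  6
Edit distance = dp[5][6] = 6

6


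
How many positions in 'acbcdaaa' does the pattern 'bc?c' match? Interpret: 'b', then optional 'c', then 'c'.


Pattern: bc?c means 'b', then optional 'c', then 'c'.
Scanning 'acbcdaaa' position-by-position:
  Pos 0: window 'acb' -> no
  Pos 1: window 'cbc' -> no
  Pos 2: window 'bcd' -> MATCH
  Pos 3: window 'cda' -> no
  Pos 4: window 'daa' -> no
  Pos 5: window 'aaa' -> no
  Pos 6: window 'aa' -> no
  Pos 7: window 'a' -> no
Total matches: 1

1


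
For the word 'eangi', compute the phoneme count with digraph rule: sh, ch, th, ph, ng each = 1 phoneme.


Parsing 'eangi' greedily, digraphs first:
  'e' -> vowel phoneme (phonemes so far: 1)
  'a' -> vowel phoneme (phonemes so far: 2)
  'ng' -> digraph (1 consonant phoneme) (phonemes so far: 3)
  'i' -> vowel phoneme (phonemes so far: 4)
Total phonemes: 4

4


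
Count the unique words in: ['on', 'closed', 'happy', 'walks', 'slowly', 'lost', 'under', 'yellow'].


Listing all tokens and tracking unique types:
  Token 1: 'on' -> NEW (unique so far: 1)
  Token 2: 'closed' -> NEW (unique so far: 2)
  Token 3: 'happy' -> NEW (unique so far: 3)
  Token 4: 'walks' -> NEW (unique so far: 4)
  Token 5: 'slowly' -> NEW (unique so far: 5)
  Token 6: 'lost' -> NEW (unique so far: 6)
  Token 7: 'under' -> NEW (unique so far: 7)
  Token 8: 'yellow' -> NEW (unique so far: 8)
Unique types: ('closed', 'happy', 'lost', 'on', 'slowly', 'under', 'walks', 'yellow')
Vocabulary size: 8

8


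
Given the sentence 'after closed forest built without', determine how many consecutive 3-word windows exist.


Word trigrams from [5] words:
  Trigram 1: (after closed forest)
  Trigram 2: (closed forest built)
  Trigram 3: (forest built without)
Total word trigrams: 5 - 2 = 3

3


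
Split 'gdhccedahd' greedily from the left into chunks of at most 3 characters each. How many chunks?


'gdhccedahd' has 10 characters.
Chunking with max size 3:
  Chunk 1: 'gdh' (positions 0-2)
  Chunk 2: 'cce' (positions 3-5)
  Chunk 3: 'dah' (positions 6-8)
  Chunk 4: 'd' (positions 9-9)
Total chunks: ceil(10 / 3) = 4

4


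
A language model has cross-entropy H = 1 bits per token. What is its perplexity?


Perplexity formula: PP = 2^H
H = 1
PP = 2^1
Steps: 2^1 = 2
PP = 2

2


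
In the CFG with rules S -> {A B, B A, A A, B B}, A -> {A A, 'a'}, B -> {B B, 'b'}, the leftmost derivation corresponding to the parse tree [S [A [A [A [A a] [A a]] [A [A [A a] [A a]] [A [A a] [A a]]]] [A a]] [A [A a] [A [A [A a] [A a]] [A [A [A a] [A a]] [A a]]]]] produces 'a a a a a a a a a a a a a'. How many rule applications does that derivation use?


Every bracketed nonterminal node [X ...] in the tree is produced by exactly one rule application.
Reading the tree off as a leftmost derivation:
  Step 1: S  =>  A A   (applied S -> A A)
  Step 2: A A  =>  A A A   (applied A -> A A)
  Step 3: A A A  =>  A A A A   (applied A -> A A)
  Step 4: A A A A  =>  A A A A A   (applied A -> A A)
  Step 5: A A A A A  =>  a A A A A   (applied A -> a)
  Step 6: a A A A A  =>  a a A A A   (applied A -> a)
  Step 7: a a A A A  =>  a a A A A A   (applied A -> A A)
  Step 8: a a A A A A  =>  a a A A A A A   (applied A -> A A)
  Step 9: a a A A A A A  =>  a a a A A A A   (applied A -> a)
  Step 10: a a a A A A A  =>  a a a a A A A   (applied A -> a)
  Step 11: a a a a A A A  =>  a a a a A A A A   (applied A -> A A)
  Step 12: a a a a A A A A  =>  a a a a a A A A   (applied A -> a)
  Step 13: a a a a a A A A  =>  a a a a a a A A   (applied A -> a)
  Step 14: a a a a a a A A  =>  a a a a a a a A   (applied A -> a)
  Step 15: a a a a a a a A  =>  a a a a a a a A A   (applied A -> A A)
  Step 16: a a a a a a a A A  =>  a a a a a a a a A   (applied A -> a)
  Step 17: a a a a a a a a A  =>  a a a a a a a a A A   (applied A -> A A)
  Step 18: a a a a a a a a A A  =>  a a a a a a a a A A A   (applied A -> A A)
  Step 19: a a a a a a a a A A A  =>  a a a a a a a a a A A   (applied A -> a)
  Step 20: a a a a a a a a a A A  =>  a a a a a a a a a a A   (applied A -> a)
  Step 21: a a a a a a a a a a A  =>  a a a a a a a a a a A A   (applied A -> A A)
  Step 22: a a a a a a a a a a A A  =>  a a a a a a a a a a A A A   (applied A -> A A)
  Step 23: a a a a a a a a a a A A A  =>  a a a a a a a a a a a A A   (applied A -> a)
  Step 24: a a a a a a a a a a a A A  =>  a a a a a a a a a a a a A   (applied A -> a)
  Step 25: a a a a a a a a a a a a A  =>  a a a a a a a a a a a a a   (applied A -> a)
Final yield: a a a a a a a a a a a a a
Total rewrite steps: 25

25


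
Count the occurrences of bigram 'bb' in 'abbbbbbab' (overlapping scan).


Scanning 'abbbbbbab' for bigram 'bb':
  Position 0: 'ab' -> no
  Position 1: 'bb' -> MATCH
  Position 2: 'bb' -> MATCH
  Position 3: 'bb' -> MATCH
  Position 4: 'bb' -> MATCH
  Position 5: 'bb' -> MATCH
  Position 6: 'ba' -> no
  Position 7: 'ab' -> no
Total matches: 5

5


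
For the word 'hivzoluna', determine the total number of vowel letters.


Scanning each character of 'hivzoluna':
  Position 1: 'h' -> consonant (running count: 0)
  Position 2: 'i' -> vowel (running count: 1)
  Position 3: 'v' -> consonant (running count: 1)
  Position 4: 'z' -> consonant (running count: 1)
  Position 5: 'o' -> vowel (running count: 2)
  Position 6: 'l' -> consonant (running count: 2)
  Position 7: 'u' -> vowel (running count: 3)
  Position 8: 'n' -> consonant (running count: 3)
  Position 9: 'a' -> vowel (running count: 4)
Total vowels: 4

4


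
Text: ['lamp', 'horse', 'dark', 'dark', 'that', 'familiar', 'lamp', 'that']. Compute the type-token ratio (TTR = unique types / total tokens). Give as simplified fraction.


Tokens: 8
Unique types: ('dark', 'familiar', 'horse', 'lamp', 'that') = 5
TTR = 5/8
Already in lowest terms.

5/8


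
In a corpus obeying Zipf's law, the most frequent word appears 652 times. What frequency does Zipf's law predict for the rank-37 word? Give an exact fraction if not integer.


Zipf's law: freq(rank) = f1 / rank
f1 = 652, rank = 37
freq = 652 / 37
GCD(652, 37) = 1
Simplified: 652/37

652/37


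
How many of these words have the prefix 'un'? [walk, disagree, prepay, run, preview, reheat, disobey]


Checking each word for prefix 'un':
  'walk' -> no (count: 0)
  'disagree' -> no (count: 0)
  'prepay' -> no (count: 0)
  'run' -> no (count: 0)
  'preview' -> no (count: 0)
  'reheat' -> no (count: 0)
  'disobey' -> no (count: 0)
Total with prefix 'un': 0

0


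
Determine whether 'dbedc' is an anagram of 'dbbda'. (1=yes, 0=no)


Sort characters of 'dbedc': 'bcdde'
Sort characters of 'dbbda': 'abbdd'
Sorted forms differ -> they are NOT anagrams
Result: 0

0


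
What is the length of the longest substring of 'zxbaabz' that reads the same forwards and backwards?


Scanning 'zxbaabz' for palindromic substrings.
Substring at positions 2-5: 'baab'.
Check: reverse('baab') = 'baab' -> palindrome confirmed.
Neighbouring characters ('x' / 'z') break symmetry, so it cannot extend further.
No longer palindromic substring exists; longest length = 4

4


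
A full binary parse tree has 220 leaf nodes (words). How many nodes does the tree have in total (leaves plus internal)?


Leaf nodes (terminals): 220
Internal nodes = n - 1 = 220 - 1 = 219
Total = leaves + internal = 220 + 219 = 439

439


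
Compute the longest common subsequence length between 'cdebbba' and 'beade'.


DP table for LCS of 'cdebbba' and 'beade':
       b  e  a  d  e
    0  0  0  0  0  0
  c 0  0  0  0  0  0
  d 0  0  0  0  1  1
  e 0  0  1  1  1  2
  b 0  1  1  1  1  2
  b 0  1  1  1  1  2
  b 0  1  1  1  1  2
  a 0  1  1  2  2  2
LCS: 'de'
LCS length = 2

2


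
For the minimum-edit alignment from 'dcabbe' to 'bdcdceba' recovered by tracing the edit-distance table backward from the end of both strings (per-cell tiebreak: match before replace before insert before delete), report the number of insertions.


Edit distance = 5. Backtracking from cell (6, 8) with preference match > replace > insert > delete,
then listing the resulting alignment 'dcabbe' -> 'bdcdceba' left to right:
  Step 1: insert 'b' [insertion #1]
  Step 2: keep 'd'
  Step 3: keep 'c'
  Step 4: insert 'd' [insertion #2]
  Step 5: replace a->c
  Step 6: replace b->e
  Step 7: keep 'b'
  Step 8: replace e->a
Total insertions: 2

2


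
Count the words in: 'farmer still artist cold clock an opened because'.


Counting words by splitting on spaces:
  Word 1: 'farmer'
  Word 2: 'still'
  Word 3: 'artist'
  Word 4: 'cold'
  Word 5: 'clock'
  Word 6: 'an'
  Word 7: 'opened'
  Word 8: 'because'
Total words: 8

8


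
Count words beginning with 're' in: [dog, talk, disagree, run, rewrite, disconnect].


Checking each word for prefix 're':
  'dog' -> no (count: 0)
  'talk' -> no (count: 0)
  'disagree' -> no (count: 0)
  'run' -> no (count: 0)
  'rewrite' -> YES, starts with 're' (count: 1)
  'disconnect' -> no (count: 1)
Total with prefix 're': 1

1


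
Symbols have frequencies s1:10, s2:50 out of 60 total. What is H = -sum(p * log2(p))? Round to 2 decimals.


Computing entropy H = -sum(p_i * log2(p_i)):
  s1: p = 10/60 = 0.1667, -p*log2(p) = 0.4308
  s2: p = 50/60 = 0.8333, -p*log2(p) = 0.2192
H = sum of terms = 0.6500
Rounded to 2 decimals: 0.65

0.65


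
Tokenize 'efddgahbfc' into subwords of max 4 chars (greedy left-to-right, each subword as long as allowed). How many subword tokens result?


'efddgahbfc' has 10 characters.
Chunking with max size 4:
  Chunk 1: 'efdd' (positions 0-3)
  Chunk 2: 'gahb' (positions 4-7)
  Chunk 3: 'fc' (positions 8-9)
Total chunks: ceil(10 / 4) = 3

3


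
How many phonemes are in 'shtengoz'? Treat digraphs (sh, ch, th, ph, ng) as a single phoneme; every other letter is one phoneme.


Parsing 'shtengoz' greedily, digraphs first:
  'sh' -> digraph (1 consonant phoneme) (phonemes so far: 1)
  't' -> consonant phoneme (phonemes so far: 2)
  'e' -> vowel phoneme (phonemes so far: 3)
  'ng' -> digraph (1 consonant phoneme) (phonemes so far: 4)
  'o' -> vowel phoneme (phonemes so far: 5)
  'z' -> consonant phoneme (phonemes so far: 6)
Total phonemes: 6

6


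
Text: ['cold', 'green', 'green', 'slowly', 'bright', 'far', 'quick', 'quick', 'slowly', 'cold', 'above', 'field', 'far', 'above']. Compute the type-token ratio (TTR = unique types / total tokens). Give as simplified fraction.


Tokens: 14
Unique types: ('above', 'bright', 'cold', 'far', 'field', 'green', 'quick', 'slowly') = 8
TTR = 8/14
Simplify: divide both by 2 -> 4/7
TTR = 4/7

4/7


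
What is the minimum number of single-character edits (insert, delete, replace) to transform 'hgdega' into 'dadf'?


Building DP table for s1='hgdega' (len 6) and s2='dadf' (len 4):
       d  a  d  f
    0  1  2  3  4
  h 1  1  2  3  4
  g 2  2  2  3  4
  d 3  2  3  2  3
  e 4  3  3  3  3
  g 5  4  4  4  4
  a 6  5  4  5  5
Edit distance = dp[6][4] = 5

5


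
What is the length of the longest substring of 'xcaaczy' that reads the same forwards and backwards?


Scanning 'xcaaczy' for palindromic substrings.
Substring at positions 1-4: 'caac'.
Check: reverse('caac') = 'caac' -> palindrome confirmed.
Neighbouring characters ('x' / 'z') break symmetry, so it cannot extend further.
No longer palindromic substring exists; longest length = 4

4


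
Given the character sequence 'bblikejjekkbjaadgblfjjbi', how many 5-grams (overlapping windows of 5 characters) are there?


String 'bblikejjekkbjaadgblfjjbi' has length L = 24.
Number of overlapping n-grams = L - n + 1
Substituting: 24 - 5 + 1 = 20

20


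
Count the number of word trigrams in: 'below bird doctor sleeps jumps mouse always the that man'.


Word trigrams from [10] words:
  Trigram 1: (below bird doctor)
  Trigram 2: (bird doctor sleeps)
  Trigram 3: (doctor sleeps jumps)
  Trigram 4: (sleeps jumps mouse)
  Trigram 5: (jumps mouse always)
  Trigram 6: (mouse always the)
  Trigram 7: (always the that)
  Trigram 8: (the that man)
Total word trigrams: 10 - 2 = 8

8
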